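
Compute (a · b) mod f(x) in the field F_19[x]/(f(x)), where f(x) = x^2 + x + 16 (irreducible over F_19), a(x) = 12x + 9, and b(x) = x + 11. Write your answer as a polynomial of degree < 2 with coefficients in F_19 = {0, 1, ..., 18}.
a · b ≡ 15x + 2 (mod f(x))

Multiply in F_19[x]: a(x)·b(x) = (12x + 9)·(x + 11) = 12x^2 + 8x + 4. This has degree ≥ 2, so divide by f(x) over F_19: 12x^2 + 8x + 4 = (12)·(x^2 + x + 16) + (15x + 2). Hence a·b ≡ 15x + 2 (mod f). (F_19[x]/(f) is a field with 19^2 = 361 elements since f is irreducible of degree 2.)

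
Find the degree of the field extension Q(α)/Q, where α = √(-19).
[Q(α):Q] = 2

[Q(α):Q] equals the degree of the minimal polynomial of α. Here α^2 = -19 and x^2 + 19 is irreducible (d = -19 is squarefree, ≠ 1, hence not a square), so deg(m_α) = 2. Thus [Q(α):Q] = 2.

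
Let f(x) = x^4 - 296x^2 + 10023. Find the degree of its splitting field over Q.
[K : Q] = 4

Solving the quadratic in x^2: x^2 = (296 ± √(296^2 - 4·10023))/2 = (296 ± √47524)/2 = (296 ± 218)/2, giving x^2 = 39 or x^2 = 257. So f(x) = (x^2 - 39)(x^2 - 257) and the roots of f are ±√39, ±√257. Hence the splitting field is K = Q(√39, √257). Since 39 and 257 are distinct squarefree integers > 1, their product 10023 is not a perfect square, so √257 ∉ Q(√39). By the tower law [K:Q] = [Q(√39,√257):Q(√39)] · [Q(√39):Q] = 2 · 2 = 4.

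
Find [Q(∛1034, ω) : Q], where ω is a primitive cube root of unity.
[Q(∛1034, ω) : Q] = 6

[Q(∛1034):Q] = 3 (min poly x^3 - 1034, irreducible since 1034 is not a perfect cube). [Q(ω):Q] = 2 (min poly x^2 + x + 1). Since Q(∛1034) ⊂ R and ω ∉ R, we have ω ∉ Q(∛1034), so x^2 + x + 1 remains irreducible over Q(∛1034) and [Q(∛1034, ω) : Q(∛1034)] = 2. By the tower law, [Q(∛1034, ω) : Q] = 3 · 2 = 6. (In fact Q(∛1034, ω) is the splitting field of x^3 - 1034 over Q.)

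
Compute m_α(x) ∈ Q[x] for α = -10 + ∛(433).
m_α(x) = x^3 + 30x^2 + 300x + 567

Set β = α + 10 = ∛(433), so β^3 = 433. Then (α + 10)^3 - 433 = 0, i.e. α is a root of g(x) = (x + 10)^3 - 433 = x^3 + 30x^2 + 300x + 567. Since g(x) = h(x + 10) where h(x) = x^3 - 433, and h is irreducible over Q (because 433 is not a perfect cube, so h has no rational root, and a monic cubic with no rational root is irreducible), g is also irreducible (irreducibility is preserved under the substitution x → x + 10). Hence m_α(x) = x^3 + 30x^2 + 300x + 567.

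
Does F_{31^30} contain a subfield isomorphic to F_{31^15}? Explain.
Yes: F_{31^15} is a subfield of F_{31^30}

F_{p^m} embeds in F_{p^n} iff m | n (since F_{p^n} is the splitting field of x^(p^n) - x, and F_{p^m} ⊂ F_{p^n} forces p^n to be a power of p^m, i.e. m | n; conversely if m | n then every root of x^(p^m) - x is a root of x^(p^n) - x). Here 15 | 30 (since 30 = 2·15), so F_{31^15} is a subfield of F_{31^30}, and [F_{31^30} : F_{31^15}] = 30/15 = 2.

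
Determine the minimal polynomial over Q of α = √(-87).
m_α(x) = x^2 + 87

α satisfies α^2 + 87 = 0, so x^2 + 87 annihilates α. Since d = -87 is squarefree and ≠ 1, it is not a perfect square in Q, so x^2 + 87 has no rational root and is therefore irreducible over Q (a degree-2 polynomial over a field is irreducible iff it has no root). Hence m_α(x) = x^2 + 87.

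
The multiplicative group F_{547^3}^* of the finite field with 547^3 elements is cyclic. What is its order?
|F_{547^3}^*| = 163667322

F_{547^3} has 547^3 = 163667323 elements; its multiplicative group consists of all nonzero elements, so |F_{547^3}^*| = 163667323 - 1 = 163667322. (It is cyclic since any finite subgroup of the multiplicative group of a field is cyclic.)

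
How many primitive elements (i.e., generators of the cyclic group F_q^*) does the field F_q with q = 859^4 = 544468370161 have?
There are φ(544468370160) = 118093086720 primitive elements

F_q^* is cyclic of order q - 1 = 544468370160. A cyclic group of order m has exactly φ(m) generators. Here m = 544468370160 = 2^4 · 3 · 5 · 11 · 13 · 43 · 137 · 2693, so the number of primitive elements is φ(544468370160) = 118093086720.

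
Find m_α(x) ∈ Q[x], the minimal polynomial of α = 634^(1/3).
m_α(x) = x^3 - 634

α satisfies α^3 = 634, so x^3 - 634 annihilates α. By the rational root test, a rational root p/q (in lowest terms) of x^3 - 634 would satisfy p^3 = 634 q^3, forcing q = 1 and p^3 = 634; but 634 is not a perfect cube, contradiction. A monic cubic over Q with no rational root is irreducible (any nontrivial factorization would include a linear factor). Hence x^3 - 634 is the minimal polynomial of α, and in particular [Q(α):Q] = 3.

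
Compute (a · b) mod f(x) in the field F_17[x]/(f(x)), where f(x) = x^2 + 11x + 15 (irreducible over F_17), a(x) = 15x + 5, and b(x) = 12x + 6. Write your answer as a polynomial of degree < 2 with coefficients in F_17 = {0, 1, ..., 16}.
a · b ≡ 6x + 16 (mod f(x))

Multiply in F_17[x]: a(x)·b(x) = (15x + 5)·(12x + 6) = 10x^2 + 14x + 13. This has degree ≥ 2, so divide by f(x) over F_17: 10x^2 + 14x + 13 = (10)·(x^2 + 11x + 15) + (6x + 16). Hence a·b ≡ 6x + 16 (mod f). (F_17[x]/(f) is a field with 17^2 = 289 elements since f is irreducible of degree 2.)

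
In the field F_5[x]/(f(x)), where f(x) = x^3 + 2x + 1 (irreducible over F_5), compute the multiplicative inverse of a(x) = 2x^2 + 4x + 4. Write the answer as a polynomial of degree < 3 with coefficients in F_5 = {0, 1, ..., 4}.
a(x)^(-1) ≡ x^2 (mod f(x))

Since f is irreducible over F_5, F_5[x]/(f) is a field and a(x) ≠ 0 has an inverse. Apply the extended Euclidean algorithm to f(x) and a(x) in F_5[x]: f(x) = (3x + 4)·a(x) + (4x);  a(x) = (3x + 1)·(4x) + (4). The last nonzero remainder is the constant 4 = gcd(f, a) in F_5. Back-substituting through the division chain expresses 4 = s(x)·a(x) + t(x)·f(x) with s(x) ≡ 4x^2 (mod f), so (4x^2)·a(x) ≡ 4 (mod f). Multiplying by 4^(-1) ≡ 4 in F_5 gives a(x)^(-1) ≡ 4·(4x^2) ≡ x^2 (mod f). Check: (2x^2 + 4x + 4)·(x^2) = 2x^4 + 4x^3 + 4x^2 ≡ 1 (mod x^3 + 2x + 1).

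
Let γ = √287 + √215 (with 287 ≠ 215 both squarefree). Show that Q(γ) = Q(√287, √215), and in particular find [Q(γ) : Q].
[Q(γ) : Q] = 4 (equivalently, Q(γ) = Q(√287, √215))

Obviously Q(γ) ⊆ Q(√287, √215), and [Q(√287, √215):Q] = 4 (since 287, 215 are distinct squarefree integers > 1 with 61705 not a perfect square). To show equality we compute the minimal polynomial of γ. From γ = √287 + √215: γ^2 = 287 + 2√(61705) + 215 = 502 + 2√(61705), so γ^2 - 502 = 2√(61705); squaring, (γ^2 - 502)^2 = 4·61705, i.e. γ^4 - 1004γ^2 + 252004 - 246820 = 0, i.e. γ^4 - 1004γ^2 + 5184 = 0. So γ is a root of x^4 - 1004x^2 + 5184. This polynomial is irreducible over Q: it has no rational root (each ±√287 ± √215 is irrational), and any factorization into two quadratics over Q would force √(61705) ∈ Q (pairing opposite roots) or √287, √215 ∈ Q (other pairings), all impossible. Hence [Q(γ):Q] = 4 = [Q(√287, √215):Q], so Q(γ) = Q(√287, √215).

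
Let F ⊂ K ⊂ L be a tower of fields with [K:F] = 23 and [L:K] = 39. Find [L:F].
[L:F] = 897

The tower law says that for any tower of field extensions F ⊂ K ⊂ L with finite degrees, [L:F] = [L:K] · [K:F]. Here this gives [L:F] = 39 · 23 = 897.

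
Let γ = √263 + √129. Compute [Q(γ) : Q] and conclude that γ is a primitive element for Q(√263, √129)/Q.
[Q(γ) : Q] = 4 (equivalently, Q(γ) = Q(√263, √129))

Obviously Q(γ) ⊆ Q(√263, √129), and [Q(√263, √129):Q] = 4 (since 263, 129 are distinct squarefree integers > 1 with 33927 not a perfect square). To show equality we compute the minimal polynomial of γ. From γ = √263 + √129: γ^2 = 263 + 2√(33927) + 129 = 392 + 2√(33927), so γ^2 - 392 = 2√(33927); squaring, (γ^2 - 392)^2 = 4·33927, i.e. γ^4 - 784γ^2 + 153664 - 135708 = 0, i.e. γ^4 - 784γ^2 + 17956 = 0. So γ is a root of x^4 - 784x^2 + 17956. This polynomial is irreducible over Q: it has no rational root (each ±√263 ± √129 is irrational), and any factorization into two quadratics over Q would force √(33927) ∈ Q (pairing opposite roots) or √263, √129 ∈ Q (other pairings), all impossible. Hence [Q(γ):Q] = 4 = [Q(√263, √129):Q], so Q(γ) = Q(√263, √129).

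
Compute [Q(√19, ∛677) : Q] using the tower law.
[Q(√19, ∛677) : Q] = 6

Let L = Q(√19, ∛677). Since Q(√19) ⊂ L and [Q(√19):Q] = 2, the tower law gives 2 | [L:Q]. Likewise Q(∛677) ⊂ L with [Q(∛677):Q] = 3 (because 677 is not a perfect cube), so 3 | [L:Q]. As gcd(2,3) = 1, [L:Q] is divisible by 6. Conversely L is generated over Q by √19 and ∛677, so [L:Q] ≤ 2·3 = 6. Therefore [Q(√19, ∛677) : Q] = 6.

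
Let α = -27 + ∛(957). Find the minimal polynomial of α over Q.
m_α(x) = x^3 + 81x^2 + 2187x + 18726

Set β = α + 27 = ∛(957), so β^3 = 957. Then (α + 27)^3 - 957 = 0, i.e. α is a root of g(x) = (x + 27)^3 - 957 = x^3 + 81x^2 + 2187x + 18726. Since g(x) = h(x + 27) where h(x) = x^3 - 957, and h is irreducible over Q (because 957 is not a perfect cube, so h has no rational root, and a monic cubic with no rational root is irreducible), g is also irreducible (irreducibility is preserved under the substitution x → x + 27). Hence m_α(x) = x^3 + 81x^2 + 2187x + 18726.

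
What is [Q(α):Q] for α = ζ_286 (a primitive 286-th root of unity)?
[Q(α):Q] = 120

The minimal polynomial of ζ_286 over Q is the 286-th cyclotomic polynomial Φ_286(x), which is irreducible over Q and has degree φ(286) = 120. Hence [Q(α):Q] = φ(286) = 120.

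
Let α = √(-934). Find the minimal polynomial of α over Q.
m_α(x) = x^2 + 934

α satisfies α^2 + 934 = 0, so x^2 + 934 annihilates α. Since d = -934 is squarefree and ≠ 1, it is not a perfect square in Q, so x^2 + 934 has no rational root and is therefore irreducible over Q (a degree-2 polynomial over a field is irreducible iff it has no root). Hence m_α(x) = x^2 + 934.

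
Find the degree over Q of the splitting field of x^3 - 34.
[K : Q] = 6

The roots of x^3 - 34 are ∛34, ω∛34, ω^2∛34 where ω = e^(2πi/3) is a primitive cube root of unity, so K = Q(∛34, ω). Now [Q(∛34):Q] = 3 (since 34 is not a perfect cube, x^3 - 34 is irreducible) and [Q(ω):Q] = 2. Both 2 and 3 divide [K:Q], and [K:Q] ≤ 3·2 = 6, so [K:Q] = 6. (Equivalently: Q(∛34) ⊂ R but ω ∉ R, so [K : Q(∛34)] = 2.)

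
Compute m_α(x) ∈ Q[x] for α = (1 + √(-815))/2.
m_α(x) = x^2 - x + 204

From 2α - 1 = √(-815), squaring gives (2α - 1)^2 = -815, i.e. 4α^2 - 4α + 1 = -815, so α^2 - α + (1 + 815)/4 = 0. Since -815 ≡ 1 (mod 4), (1 + 815)/4 = 204 ∈ Z. The polynomial x^2 - x + 204 has discriminant 1 - 4·(204) = -815, which is not a perfect square in Q (d = -815 is squarefree and ≠ 1), so x^2 - x + 204 is irreducible over Q. It is the minimal polynomial of α.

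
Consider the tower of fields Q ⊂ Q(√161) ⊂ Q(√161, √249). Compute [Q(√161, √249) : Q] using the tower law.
[Q(√161, √249) : Q] = 4

[Q(√161):Q] = 2 (min poly x^2 - 161, irreducible since 161 is squarefree > 1). For the top step, suppose √249 ∈ Q(√161), say √249 = c + d√161 with c, d ∈ Q. Squaring: 249 = c^2 + 161d^2 + 2cd√161. Since √161 ∉ Q this forces 2cd = 0. If d = 0 then √249 = c ∈ Q, contradicting 249 squarefree > 1. If c = 0 then 249 = 161d^2, so 161·249 = (161d)^2 is a perfect square in Q — but 161·249 = 40089 is not a perfect square (since 161 and 249 are distinct squarefree integers). Contradiction. Hence √249 ∉ Q(√161), so x^2 - 249 stays irreducible over Q(√161) and [Q(√161, √249) : Q(√161)] = 2. By the tower law, [Q(√161, √249) : Q] = 2 · 2 = 4.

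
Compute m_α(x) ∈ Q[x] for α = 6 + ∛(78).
m_α(x) = x^3 - 18x^2 + 108x - 294

Set β = α - 6 = ∛(78), so β^3 = 78. Then (α - 6)^3 - 78 = 0, i.e. α is a root of g(x) = (x - 6)^3 - 78 = x^3 - 18x^2 + 108x - 294. Since g(x) = h(x - 6) where h(x) = x^3 - 78, and h is irreducible over Q (because 78 is not a perfect cube, so h has no rational root, and a monic cubic with no rational root is irreducible), g is also irreducible (irreducibility is preserved under the substitution x → x - 6). Hence m_α(x) = x^3 - 18x^2 + 108x - 294.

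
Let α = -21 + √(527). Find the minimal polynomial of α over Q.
m_α(x) = x^2 + 42x - 86

From α + 21 = √(527), squaring gives (α + 21)^2 = 527, i.e. α^2 + 42α + 441 = 527, so α^2 + 42α - 86 = 0. The discriminant of x^2 + 42x - 86 is (42)^2 - 4·(-86) = 1764 + 344 = 2108, and 4·(527) is not a perfect square in Q since 527 is squarefree and ≠ 1. Hence x^2 + 42x - 86 is irreducible over Q and is the minimal polynomial of α.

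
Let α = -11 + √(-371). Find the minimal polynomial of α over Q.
m_α(x) = x^2 + 22x + 492

From α + 11 = √(-371), squaring gives (α + 11)^2 = -371, i.e. α^2 + 22α + 121 = -371, so α^2 + 22α + 492 = 0. The discriminant of x^2 + 22x + 492 is (22)^2 - 4·(492) = 484 - 1968 = -1484, and 4·(-371) is not a perfect square in Q since -371 is squarefree and ≠ 1. Hence x^2 + 22x + 492 is irreducible over Q and is the minimal polynomial of α.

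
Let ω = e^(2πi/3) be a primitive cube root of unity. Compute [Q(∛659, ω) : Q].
[Q(∛659, ω) : Q] = 6

[Q(∛659):Q] = 3 (min poly x^3 - 659, irreducible since 659 is not a perfect cube). [Q(ω):Q] = 2 (min poly x^2 + x + 1). Since Q(∛659) ⊂ R and ω ∉ R, we have ω ∉ Q(∛659), so x^2 + x + 1 remains irreducible over Q(∛659) and [Q(∛659, ω) : Q(∛659)] = 2. By the tower law, [Q(∛659, ω) : Q] = 3 · 2 = 6. (In fact Q(∛659, ω) is the splitting field of x^3 - 659 over Q.)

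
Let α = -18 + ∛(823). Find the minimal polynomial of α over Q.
m_α(x) = x^3 + 54x^2 + 972x + 5009

Set β = α + 18 = ∛(823), so β^3 = 823. Then (α + 18)^3 - 823 = 0, i.e. α is a root of g(x) = (x + 18)^3 - 823 = x^3 + 54x^2 + 972x + 5009. Since g(x) = h(x + 18) where h(x) = x^3 - 823, and h is irreducible over Q (because 823 is not a perfect cube, so h has no rational root, and a monic cubic with no rational root is irreducible), g is also irreducible (irreducibility is preserved under the substitution x → x + 18). Hence m_α(x) = x^3 + 54x^2 + 972x + 5009.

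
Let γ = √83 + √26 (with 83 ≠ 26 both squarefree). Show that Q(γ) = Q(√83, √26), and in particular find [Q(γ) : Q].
[Q(γ) : Q] = 4 (equivalently, Q(γ) = Q(√83, √26))

Obviously Q(γ) ⊆ Q(√83, √26), and [Q(√83, √26):Q] = 4 (since 83, 26 are distinct squarefree integers > 1 with 2158 not a perfect square). To show equality we compute the minimal polynomial of γ. From γ = √83 + √26: γ^2 = 83 + 2√(2158) + 26 = 109 + 2√(2158), so γ^2 - 109 = 2√(2158); squaring, (γ^2 - 109)^2 = 4·2158, i.e. γ^4 - 218γ^2 + 11881 - 8632 = 0, i.e. γ^4 - 218γ^2 + 3249 = 0. So γ is a root of x^4 - 218x^2 + 3249. This polynomial is irreducible over Q: it has no rational root (each ±√83 ± √26 is irrational), and any factorization into two quadratics over Q would force √(2158) ∈ Q (pairing opposite roots) or √83, √26 ∈ Q (other pairings), all impossible. Hence [Q(γ):Q] = 4 = [Q(√83, √26):Q], so Q(γ) = Q(√83, √26).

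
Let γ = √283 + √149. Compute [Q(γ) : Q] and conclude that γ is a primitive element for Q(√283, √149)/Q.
[Q(γ) : Q] = 4 (equivalently, Q(γ) = Q(√283, √149))

Obviously Q(γ) ⊆ Q(√283, √149), and [Q(√283, √149):Q] = 4 (since 283, 149 are distinct squarefree integers > 1 with 42167 not a perfect square). To show equality we compute the minimal polynomial of γ. From γ = √283 + √149: γ^2 = 283 + 2√(42167) + 149 = 432 + 2√(42167), so γ^2 - 432 = 2√(42167); squaring, (γ^2 - 432)^2 = 4·42167, i.e. γ^4 - 864γ^2 + 186624 - 168668 = 0, i.e. γ^4 - 864γ^2 + 17956 = 0. So γ is a root of x^4 - 864x^2 + 17956. This polynomial is irreducible over Q: it has no rational root (each ±√283 ± √149 is irrational), and any factorization into two quadratics over Q would force √(42167) ∈ Q (pairing opposite roots) or √283, √149 ∈ Q (other pairings), all impossible. Hence [Q(γ):Q] = 4 = [Q(√283, √149):Q], so Q(γ) = Q(√283, √149).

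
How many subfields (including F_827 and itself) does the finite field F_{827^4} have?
F_{827^4} has 3 subfields

The subfields of F_{p^n} are exactly the fields F_{p^d} for d | n (each is the fixed field of the unique index-d subgroup of Gal(F_{p^n}/F_p) ≅ Z/nZ). The divisors of n = 4 are {1, 2, 4}, giving 3 subfields: F_{827^1}, F_{827^2}, F_{827^4}.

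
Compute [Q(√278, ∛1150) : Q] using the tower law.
[Q(√278, ∛1150) : Q] = 6

Let L = Q(√278, ∛1150). Since Q(√278) ⊂ L and [Q(√278):Q] = 2, the tower law gives 2 | [L:Q]. Likewise Q(∛1150) ⊂ L with [Q(∛1150):Q] = 3 (because 1150 is not a perfect cube), so 3 | [L:Q]. As gcd(2,3) = 1, [L:Q] is divisible by 6. Conversely L is generated over Q by √278 and ∛1150, so [L:Q] ≤ 2·3 = 6. Therefore [Q(√278, ∛1150) : Q] = 6.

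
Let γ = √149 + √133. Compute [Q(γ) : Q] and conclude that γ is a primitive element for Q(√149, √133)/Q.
[Q(γ) : Q] = 4 (equivalently, Q(γ) = Q(√149, √133))

Obviously Q(γ) ⊆ Q(√149, √133), and [Q(√149, √133):Q] = 4 (since 149, 133 are distinct squarefree integers > 1 with 19817 not a perfect square). To show equality we compute the minimal polynomial of γ. From γ = √149 + √133: γ^2 = 149 + 2√(19817) + 133 = 282 + 2√(19817), so γ^2 - 282 = 2√(19817); squaring, (γ^2 - 282)^2 = 4·19817, i.e. γ^4 - 564γ^2 + 79524 - 79268 = 0, i.e. γ^4 - 564γ^2 + 256 = 0. So γ is a root of x^4 - 564x^2 + 256. This polynomial is irreducible over Q: it has no rational root (each ±√149 ± √133 is irrational), and any factorization into two quadratics over Q would force √(19817) ∈ Q (pairing opposite roots) or √149, √133 ∈ Q (other pairings), all impossible. Hence [Q(γ):Q] = 4 = [Q(√149, √133):Q], so Q(γ) = Q(√149, √133).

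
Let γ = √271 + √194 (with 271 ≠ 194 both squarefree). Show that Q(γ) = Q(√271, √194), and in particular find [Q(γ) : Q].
[Q(γ) : Q] = 4 (equivalently, Q(γ) = Q(√271, √194))

Obviously Q(γ) ⊆ Q(√271, √194), and [Q(√271, √194):Q] = 4 (since 271, 194 are distinct squarefree integers > 1 with 52574 not a perfect square). To show equality we compute the minimal polynomial of γ. From γ = √271 + √194: γ^2 = 271 + 2√(52574) + 194 = 465 + 2√(52574), so γ^2 - 465 = 2√(52574); squaring, (γ^2 - 465)^2 = 4·52574, i.e. γ^4 - 930γ^2 + 216225 - 210296 = 0, i.e. γ^4 - 930γ^2 + 5929 = 0. So γ is a root of x^4 - 930x^2 + 5929. This polynomial is irreducible over Q: it has no rational root (each ±√271 ± √194 is irrational), and any factorization into two quadratics over Q would force √(52574) ∈ Q (pairing opposite roots) or √271, √194 ∈ Q (other pairings), all impossible. Hence [Q(γ):Q] = 4 = [Q(√271, √194):Q], so Q(γ) = Q(√271, √194).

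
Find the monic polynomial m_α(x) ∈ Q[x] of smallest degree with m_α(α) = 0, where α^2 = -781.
m_α(x) = x^2 + 781

α satisfies α^2 + 781 = 0, so x^2 + 781 annihilates α. Since d = -781 is squarefree and ≠ 1, it is not a perfect square in Q, so x^2 + 781 has no rational root and is therefore irreducible over Q (a degree-2 polynomial over a field is irreducible iff it has no root). Hence m_α(x) = x^2 + 781.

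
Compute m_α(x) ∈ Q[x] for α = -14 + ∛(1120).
m_α(x) = x^3 + 42x^2 + 588x + 1624

Set β = α + 14 = ∛(1120), so β^3 = 1120. Then (α + 14)^3 - 1120 = 0, i.e. α is a root of g(x) = (x + 14)^3 - 1120 = x^3 + 42x^2 + 588x + 1624. Since g(x) = h(x + 14) where h(x) = x^3 - 1120, and h is irreducible over Q (because 1120 is not a perfect cube, so h has no rational root, and a monic cubic with no rational root is irreducible), g is also irreducible (irreducibility is preserved under the substitution x → x + 14). Hence m_α(x) = x^3 + 42x^2 + 588x + 1624.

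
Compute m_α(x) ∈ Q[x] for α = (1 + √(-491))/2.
m_α(x) = x^2 - x + 123

From 2α - 1 = √(-491), squaring gives (2α - 1)^2 = -491, i.e. 4α^2 - 4α + 1 = -491, so α^2 - α + (1 + 491)/4 = 0. Since -491 ≡ 1 (mod 4), (1 + 491)/4 = 123 ∈ Z. The polynomial x^2 - x + 123 has discriminant 1 - 4·(123) = -491, which is not a perfect square in Q (d = -491 is squarefree and ≠ 1), so x^2 - x + 123 is irreducible over Q. It is the minimal polynomial of α.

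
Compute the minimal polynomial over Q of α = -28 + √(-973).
m_α(x) = x^2 + 56x + 1757

From α + 28 = √(-973), squaring gives (α + 28)^2 = -973, i.e. α^2 + 56α + 784 = -973, so α^2 + 56α + 1757 = 0. The discriminant of x^2 + 56x + 1757 is (56)^2 - 4·(1757) = 3136 - 7028 = -3892, and 4·(-973) is not a perfect square in Q since -973 is squarefree and ≠ 1. Hence x^2 + 56x + 1757 is irreducible over Q and is the minimal polynomial of α.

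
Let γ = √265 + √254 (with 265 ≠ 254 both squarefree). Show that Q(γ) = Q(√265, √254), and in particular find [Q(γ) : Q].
[Q(γ) : Q] = 4 (equivalently, Q(γ) = Q(√265, √254))

Obviously Q(γ) ⊆ Q(√265, √254), and [Q(√265, √254):Q] = 4 (since 265, 254 are distinct squarefree integers > 1 with 67310 not a perfect square). To show equality we compute the minimal polynomial of γ. From γ = √265 + √254: γ^2 = 265 + 2√(67310) + 254 = 519 + 2√(67310), so γ^2 - 519 = 2√(67310); squaring, (γ^2 - 519)^2 = 4·67310, i.e. γ^4 - 1038γ^2 + 269361 - 269240 = 0, i.e. γ^4 - 1038γ^2 + 121 = 0. So γ is a root of x^4 - 1038x^2 + 121. This polynomial is irreducible over Q: it has no rational root (each ±√265 ± √254 is irrational), and any factorization into two quadratics over Q would force √(67310) ∈ Q (pairing opposite roots) or √265, √254 ∈ Q (other pairings), all impossible. Hence [Q(γ):Q] = 4 = [Q(√265, √254):Q], so Q(γ) = Q(√265, √254).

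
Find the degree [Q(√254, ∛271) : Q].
[Q(√254, ∛271) : Q] = 6

Let L = Q(√254, ∛271). Since Q(√254) ⊂ L and [Q(√254):Q] = 2, the tower law gives 2 | [L:Q]. Likewise Q(∛271) ⊂ L with [Q(∛271):Q] = 3 (because 271 is not a perfect cube), so 3 | [L:Q]. As gcd(2,3) = 1, [L:Q] is divisible by 6. Conversely L is generated over Q by √254 and ∛271, so [L:Q] ≤ 2·3 = 6. Therefore [Q(√254, ∛271) : Q] = 6.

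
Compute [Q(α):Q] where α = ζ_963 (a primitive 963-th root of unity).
[Q(α):Q] = 636

The minimal polynomial of ζ_963 over Q is the 963-th cyclotomic polynomial Φ_963(x), which is irreducible over Q and has degree φ(963) = 636. Hence [Q(α):Q] = φ(963) = 636.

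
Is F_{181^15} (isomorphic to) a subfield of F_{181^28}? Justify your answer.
No: F_{181^15} is not a subfield of F_{181^28}

F_{p^m} embeds in F_{p^n} iff m | n. Here 15 ∤ 28 (since 28 = 1·15 + 13 with remainder 13 ≠ 0), so F_{181^15} is not a subfield of F_{181^28}. Equivalently: if it were, the tower law would give 15 = [F_{181^15}:F_181] dividing [F_{181^28}:F_181] = 28, contradiction.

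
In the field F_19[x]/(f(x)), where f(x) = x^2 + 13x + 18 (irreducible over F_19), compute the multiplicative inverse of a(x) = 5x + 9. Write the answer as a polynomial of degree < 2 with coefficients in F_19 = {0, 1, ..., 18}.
a(x)^(-1) ≡ 11x + 13 (mod f(x))

Since f is irreducible over F_19, F_19[x]/(f) is a field and a(x) ≠ 0 has an inverse. Apply the extended Euclidean algorithm to f(x) and a(x) in F_19[x]: f(x) = (4x + 3)·a(x) + (10). The last nonzero remainder is the constant 10 = gcd(f, a) in F_19. Back-substituting through the division chain expresses 10 = s(x)·a(x) + t(x)·f(x) with s(x) ≡ 15x + 16 (mod f), so (15x + 16)·a(x) ≡ 10 (mod f). Multiplying by 10^(-1) ≡ 2 in F_19 gives a(x)^(-1) ≡ 2·(15x + 16) ≡ 11x + 13 (mod f). Check: (5x + 9)·(11x + 13) = 17x^2 + 12x + 3 ≡ 1 (mod x^2 + 13x + 18).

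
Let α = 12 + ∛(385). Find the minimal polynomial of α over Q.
m_α(x) = x^3 - 36x^2 + 432x - 2113

Set β = α - 12 = ∛(385), so β^3 = 385. Then (α - 12)^3 - 385 = 0, i.e. α is a root of g(x) = (x - 12)^3 - 385 = x^3 - 36x^2 + 432x - 2113. Since g(x) = h(x - 12) where h(x) = x^3 - 385, and h is irreducible over Q (because 385 is not a perfect cube, so h has no rational root, and a monic cubic with no rational root is irreducible), g is also irreducible (irreducibility is preserved under the substitution x → x - 12). Hence m_α(x) = x^3 - 36x^2 + 432x - 2113.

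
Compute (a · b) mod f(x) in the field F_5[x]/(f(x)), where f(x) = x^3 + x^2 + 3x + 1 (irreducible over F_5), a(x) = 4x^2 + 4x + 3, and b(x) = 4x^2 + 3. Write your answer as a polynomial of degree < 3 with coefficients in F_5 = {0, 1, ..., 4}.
a · b ≡ x^2 + x + 4 (mod f(x))

Multiply in F_5[x]: a(x)·b(x) = (4x^2 + 4x + 3)·(4x^2 + 3) = x^4 + x^3 + 4x^2 + 2x + 4. This has degree ≥ 3, so divide by f(x) over F_5: x^4 + x^3 + 4x^2 + 2x + 4 = (x)·(x^3 + x^2 + 3x + 1) + (x^2 + x + 4). Hence a·b ≡ x^2 + x + 4 (mod f). (F_5[x]/(f) is a field with 5^3 = 125 elements since f is irreducible of degree 3.)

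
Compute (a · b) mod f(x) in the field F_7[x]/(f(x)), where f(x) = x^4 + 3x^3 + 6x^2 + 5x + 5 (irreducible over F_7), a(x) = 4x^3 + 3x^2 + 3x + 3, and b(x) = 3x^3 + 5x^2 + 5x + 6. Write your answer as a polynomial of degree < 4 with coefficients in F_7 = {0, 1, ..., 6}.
a · b ≡ 3x^3 + 2x^2 + 5x + 4 (mod f(x))

Multiply in F_7[x]: a(x)·b(x) = (4x^3 + 3x^2 + 3x + 3)·(3x^3 + 5x^2 + 5x + 6) = 5x^6 + x^5 + 2x^4 + 6x^2 + 5x + 4. This has degree ≥ 4, so divide by f(x) over F_7: 5x^6 + x^5 + 2x^4 + 6x^2 + 5x + 4 = (5x^2)·(x^4 + 3x^3 + 6x^2 + 5x + 5) + (3x^3 + 2x^2 + 5x + 4). Hence a·b ≡ 3x^3 + 2x^2 + 5x + 4 (mod f). (F_7[x]/(f) is a field with 7^4 = 2401 elements since f is irreducible of degree 4.)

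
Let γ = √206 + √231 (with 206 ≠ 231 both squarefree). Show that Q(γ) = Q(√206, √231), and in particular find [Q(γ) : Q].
[Q(γ) : Q] = 4 (equivalently, Q(γ) = Q(√206, √231))

Obviously Q(γ) ⊆ Q(√206, √231), and [Q(√206, √231):Q] = 4 (since 206, 231 are distinct squarefree integers > 1 with 47586 not a perfect square). To show equality we compute the minimal polynomial of γ. From γ = √206 + √231: γ^2 = 206 + 2√(47586) + 231 = 437 + 2√(47586), so γ^2 - 437 = 2√(47586); squaring, (γ^2 - 437)^2 = 4·47586, i.e. γ^4 - 874γ^2 + 190969 - 190344 = 0, i.e. γ^4 - 874γ^2 + 625 = 0. So γ is a root of x^4 - 874x^2 + 625. This polynomial is irreducible over Q: it has no rational root (each ±√206 ± √231 is irrational), and any factorization into two quadratics over Q would force √(47586) ∈ Q (pairing opposite roots) or √206, √231 ∈ Q (other pairings), all impossible. Hence [Q(γ):Q] = 4 = [Q(√206, √231):Q], so Q(γ) = Q(√206, √231).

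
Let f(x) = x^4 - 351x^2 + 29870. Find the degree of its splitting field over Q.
[K : Q] = 4

Solving the quadratic in x^2: x^2 = (351 ± √(351^2 - 4·29870))/2 = (351 ± √3721)/2 = (351 ± 61)/2, giving x^2 = 145 or x^2 = 206. So f(x) = (x^2 - 145)(x^2 - 206) and the roots of f are ±√145, ±√206. Hence the splitting field is K = Q(√145, √206). Since 145 and 206 are distinct squarefree integers > 1, their product 29870 is not a perfect square, so √206 ∉ Q(√145). By the tower law [K:Q] = [Q(√145,√206):Q(√145)] · [Q(√145):Q] = 2 · 2 = 4.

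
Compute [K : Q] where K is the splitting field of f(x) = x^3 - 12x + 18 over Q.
[K : Q] = 6

By the rational root test, any rational root of the monic integer polynomial f(x) = x^3 - 12x + 18 must be an integer dividing the constant term 18, i.e. one of ±{1, 2, 3, 6, 9, 18}. Evaluating: f(1) = 7, f(-1) = 29, f(2) = 2, f(-2) = 34, f(3) = 9, f(-3) = 27, f(6) = 162, f(-6) = -126, f(9) = 639, f(-9) = -603, f(18) = 5634, f(-18) = -5598; none is 0, so f has no rational root and is therefore irreducible over Q (a cubic with no linear factor over a field is irreducible). For an irreducible cubic, the Galois group is A_3 or S_3 according as the discriminant disc(f) = -4a^3 - 27b^2 = -4·(-12)^3 - 27·(18)^2 = -1836 is or is not a square in Q. Here disc(f) = -1836 is not a perfect square in Q, so the Galois group of f over Q is not contained in A_3 and must be all of S_3. The splitting field has degree |S_3| = 6 over Q, so [K : Q] = 6.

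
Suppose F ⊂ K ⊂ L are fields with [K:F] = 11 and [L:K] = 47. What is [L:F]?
[L:F] = 517

The tower law says that for any tower of field extensions F ⊂ K ⊂ L with finite degrees, [L:F] = [L:K] · [K:F]. Here this gives [L:F] = 47 · 11 = 517.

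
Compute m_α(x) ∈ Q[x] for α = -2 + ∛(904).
m_α(x) = x^3 + 6x^2 + 12x - 896

Set β = α + 2 = ∛(904), so β^3 = 904. Then (α + 2)^3 - 904 = 0, i.e. α is a root of g(x) = (x + 2)^3 - 904 = x^3 + 6x^2 + 12x - 896. Since g(x) = h(x + 2) where h(x) = x^3 - 904, and h is irreducible over Q (because 904 is not a perfect cube, so h has no rational root, and a monic cubic with no rational root is irreducible), g is also irreducible (irreducibility is preserved under the substitution x → x + 2). Hence m_α(x) = x^3 + 6x^2 + 12x - 896.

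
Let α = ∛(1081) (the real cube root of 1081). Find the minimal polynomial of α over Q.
m_α(x) = x^3 - 1081

α satisfies α^3 = 1081, so x^3 - 1081 annihilates α. By the rational root test, a rational root p/q (in lowest terms) of x^3 - 1081 would satisfy p^3 = 1081 q^3, forcing q = 1 and p^3 = 1081; but 1081 is not a perfect cube, contradiction. A monic cubic over Q with no rational root is irreducible (any nontrivial factorization would include a linear factor). Hence x^3 - 1081 is the minimal polynomial of α, and in particular [Q(α):Q] = 3.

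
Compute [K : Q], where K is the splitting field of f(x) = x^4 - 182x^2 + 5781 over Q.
[K : Q] = 4

Solving the quadratic in x^2: x^2 = (182 ± √(182^2 - 4·5781))/2 = (182 ± √10000)/2 = (182 ± 100)/2, giving x^2 = 141 or x^2 = 41. So f(x) = (x^2 - 141)(x^2 - 41) and the roots of f are ±√141, ±√41. Hence the splitting field is K = Q(√141, √41). Since 141 and 41 are distinct squarefree integers > 1, their product 5781 is not a perfect square, so √41 ∉ Q(√141). By the tower law [K:Q] = [Q(√141,√41):Q(√141)] · [Q(√141):Q] = 2 · 2 = 4.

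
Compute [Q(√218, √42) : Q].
[Q(√218, √42) : Q] = 4

[Q(√218):Q] = 2 (min poly x^2 - 218, irreducible since 218 is squarefree > 1). For the top step, suppose √42 ∈ Q(√218), say √42 = c + d√218 with c, d ∈ Q. Squaring: 42 = c^2 + 218d^2 + 2cd√218. Since √218 ∉ Q this forces 2cd = 0. If d = 0 then √42 = c ∈ Q, contradicting 42 squarefree > 1. If c = 0 then 42 = 218d^2, so 218·42 = (218d)^2 is a perfect square in Q — but 218·42 = 9156 is not a perfect square (since 218 and 42 are distinct squarefree integers). Contradiction. Hence √42 ∉ Q(√218), so x^2 - 42 stays irreducible over Q(√218) and [Q(√218, √42) : Q(√218)] = 2. By the tower law, [Q(√218, √42) : Q] = 2 · 2 = 4.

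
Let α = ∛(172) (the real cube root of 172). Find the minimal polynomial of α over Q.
m_α(x) = x^3 - 172

α satisfies α^3 = 172, so x^3 - 172 annihilates α. By the rational root test, a rational root p/q (in lowest terms) of x^3 - 172 would satisfy p^3 = 172 q^3, forcing q = 1 and p^3 = 172; but 172 is not a perfect cube, contradiction. A monic cubic over Q with no rational root is irreducible (any nontrivial factorization would include a linear factor). Hence x^3 - 172 is the minimal polynomial of α, and in particular [Q(α):Q] = 3.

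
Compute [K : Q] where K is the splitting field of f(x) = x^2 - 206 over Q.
[K : Q] = 2

f(x) = x^2 - 206 factors as (x - √206)(x + √206). The splitting field is K = Q(√206). Since 206 is squarefree and > 1, it is not a perfect square, so x^2 - 206 is irreducible over Q and [Q(√206) : Q] = 2. Hence [K : Q] = 2.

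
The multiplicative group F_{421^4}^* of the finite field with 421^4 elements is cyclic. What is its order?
|F_{421^4}^*| = 31414372080

F_{421^4} has 421^4 = 31414372081 elements; its multiplicative group consists of all nonzero elements, so |F_{421^4}^*| = 31414372081 - 1 = 31414372080. (It is cyclic since any finite subgroup of the multiplicative group of a field is cyclic.)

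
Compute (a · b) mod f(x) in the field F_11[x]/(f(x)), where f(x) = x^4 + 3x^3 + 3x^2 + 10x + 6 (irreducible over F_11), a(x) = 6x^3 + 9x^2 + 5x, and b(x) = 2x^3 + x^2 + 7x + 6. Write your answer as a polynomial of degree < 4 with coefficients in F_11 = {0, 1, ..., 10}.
a · b ≡ 2x^3 + 9x^2 + 9x + 8 (mod f(x))

Multiply in F_11[x]: a(x)·b(x) = (6x^3 + 9x^2 + 5x)·(2x^3 + x^2 + 7x + 6) = x^6 + 2x^5 + 6x^4 + 5x^3 + x^2 + 8x. This has degree ≥ 4, so divide by f(x) over F_11: x^6 + 2x^5 + 6x^4 + 5x^3 + x^2 + 8x = (x^2 + 10x + 6)·(x^4 + 3x^3 + 3x^2 + 10x + 6) + (2x^3 + 9x^2 + 9x + 8). Hence a·b ≡ 2x^3 + 9x^2 + 9x + 8 (mod f). (F_11[x]/(f) is a field with 11^4 = 14641 elements since f is irreducible of degree 4.)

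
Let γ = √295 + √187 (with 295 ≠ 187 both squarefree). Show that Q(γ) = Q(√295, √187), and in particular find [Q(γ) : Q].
[Q(γ) : Q] = 4 (equivalently, Q(γ) = Q(√295, √187))

Obviously Q(γ) ⊆ Q(√295, √187), and [Q(√295, √187):Q] = 4 (since 295, 187 are distinct squarefree integers > 1 with 55165 not a perfect square). To show equality we compute the minimal polynomial of γ. From γ = √295 + √187: γ^2 = 295 + 2√(55165) + 187 = 482 + 2√(55165), so γ^2 - 482 = 2√(55165); squaring, (γ^2 - 482)^2 = 4·55165, i.e. γ^4 - 964γ^2 + 232324 - 220660 = 0, i.e. γ^4 - 964γ^2 + 11664 = 0. So γ is a root of x^4 - 964x^2 + 11664. This polynomial is irreducible over Q: it has no rational root (each ±√295 ± √187 is irrational), and any factorization into two quadratics over Q would force √(55165) ∈ Q (pairing opposite roots) or √295, √187 ∈ Q (other pairings), all impossible. Hence [Q(γ):Q] = 4 = [Q(√295, √187):Q], so Q(γ) = Q(√295, √187).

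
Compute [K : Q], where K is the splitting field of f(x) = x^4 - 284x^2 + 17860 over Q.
[K : Q] = 4

Solving the quadratic in x^2: x^2 = (284 ± √(284^2 - 4·17860))/2 = (284 ± √9216)/2 = (284 ± 96)/2, giving x^2 = 94 or x^2 = 190. So f(x) = (x^2 - 94)(x^2 - 190) and the roots of f are ±√94, ±√190. Hence the splitting field is K = Q(√94, √190). Since 94 and 190 are distinct squarefree integers > 1, their product 17860 is not a perfect square, so √190 ∉ Q(√94). By the tower law [K:Q] = [Q(√94,√190):Q(√94)] · [Q(√94):Q] = 2 · 2 = 4.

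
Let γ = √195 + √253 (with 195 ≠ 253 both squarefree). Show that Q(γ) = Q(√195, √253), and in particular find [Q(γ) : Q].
[Q(γ) : Q] = 4 (equivalently, Q(γ) = Q(√195, √253))

Obviously Q(γ) ⊆ Q(√195, √253), and [Q(√195, √253):Q] = 4 (since 195, 253 are distinct squarefree integers > 1 with 49335 not a perfect square). To show equality we compute the minimal polynomial of γ. From γ = √195 + √253: γ^2 = 195 + 2√(49335) + 253 = 448 + 2√(49335), so γ^2 - 448 = 2√(49335); squaring, (γ^2 - 448)^2 = 4·49335, i.e. γ^4 - 896γ^2 + 200704 - 197340 = 0, i.e. γ^4 - 896γ^2 + 3364 = 0. So γ is a root of x^4 - 896x^2 + 3364. This polynomial is irreducible over Q: it has no rational root (each ±√195 ± √253 is irrational), and any factorization into two quadratics over Q would force √(49335) ∈ Q (pairing opposite roots) or √195, √253 ∈ Q (other pairings), all impossible. Hence [Q(γ):Q] = 4 = [Q(√195, √253):Q], so Q(γ) = Q(√195, √253).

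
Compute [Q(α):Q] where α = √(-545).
[Q(α):Q] = 2

[Q(α):Q] equals the degree of the minimal polynomial of α. Here α^2 = -545 and x^2 + 545 is irreducible (d = -545 is squarefree, ≠ 1, hence not a square), so deg(m_α) = 2. Thus [Q(α):Q] = 2.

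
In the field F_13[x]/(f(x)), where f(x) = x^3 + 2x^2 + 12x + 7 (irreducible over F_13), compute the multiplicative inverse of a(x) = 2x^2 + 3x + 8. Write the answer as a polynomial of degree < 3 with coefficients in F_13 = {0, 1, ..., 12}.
a(x)^(-1) ≡ 4x^2 + 3x + 10 (mod f(x))

Since f is irreducible over F_13, F_13[x]/(f) is a field and a(x) ≠ 0 has an inverse. Apply the extended Euclidean algorithm to f(x) and a(x) in F_13[x]: f(x) = (7x + 10)·a(x) + (4x + 5);  a(x) = (7x + 5)·(4x + 5) + (9). The last nonzero remainder is the constant 9 = gcd(f, a) in F_13. Back-substituting through the division chain expresses 9 = s(x)·a(x) + t(x)·f(x) with s(x) ≡ 10x^2 + x + 12 (mod f), so (10x^2 + x + 12)·a(x) ≡ 9 (mod f). Multiplying by 9^(-1) ≡ 3 in F_13 gives a(x)^(-1) ≡ 3·(10x^2 + x + 12) ≡ 4x^2 + 3x + 10 (mod f). Check: (2x^2 + 3x + 8)·(4x^2 + 3x + 10) = 8x^4 + 5x^3 + 9x^2 + 2x + 2 ≡ 1 (mod x^3 + 2x^2 + 12x + 7).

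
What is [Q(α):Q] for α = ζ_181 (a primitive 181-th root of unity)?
[Q(α):Q] = 180

The minimal polynomial of ζ_181 over Q is the 181-th cyclotomic polynomial Φ_181(x), which is irreducible over Q and has degree φ(181) = 180. Hence [Q(α):Q] = φ(181) = 180.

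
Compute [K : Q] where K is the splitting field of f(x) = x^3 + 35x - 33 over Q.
[K : Q] = 6

By the rational root test, any rational root of the monic integer polynomial f(x) = x^3 + 35x - 33 must be an integer dividing the constant term -33, i.e. one of ±{1, 3, 11, 33}. Evaluating: f(1) = 3, f(-1) = -69, f(3) = 99, f(-3) = -165, f(11) = 1683, f(-11) = -1749, f(33) = 37059, f(-33) = -37125; none is 0, so f has no rational root and is therefore irreducible over Q (a cubic with no linear factor over a field is irreducible). For an irreducible cubic, the Galois group is A_3 or S_3 according as the discriminant disc(f) = -4a^3 - 27b^2 = -4·(35)^3 - 27·(-33)^2 = -200903 is or is not a square in Q. Here disc(f) = -200903 is not a perfect square in Q, so the Galois group of f over Q is not contained in A_3 and must be all of S_3. The splitting field has degree |S_3| = 6 over Q, so [K : Q] = 6.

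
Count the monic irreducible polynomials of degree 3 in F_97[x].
There are 304192 monic irreducible polynomials of degree 3 over F_97

Each element of F_{97^3} that lies in no proper subfield is a root of exactly one monic irreducible of degree 3 over F_97, and each such polynomial has 3 distinct roots in F_{97^3}. By Möbius inversion the count is N_97(3) = (1/3) Σ_{d|3} μ(3/d) · 97^d = (1/3)(μ(3)·97^1 + μ(1)·97^3) = 912576/3 = 304192.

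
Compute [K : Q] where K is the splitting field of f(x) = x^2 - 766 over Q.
[K : Q] = 2

f(x) = x^2 - 766 factors as (x - √766)(x + √766). The splitting field is K = Q(√766). Since 766 is squarefree and > 1, it is not a perfect square, so x^2 - 766 is irreducible over Q and [Q(√766) : Q] = 2. Hence [K : Q] = 2.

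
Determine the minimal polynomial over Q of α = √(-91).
m_α(x) = x^2 + 91

α satisfies α^2 + 91 = 0, so x^2 + 91 annihilates α. Since d = -91 is squarefree and ≠ 1, it is not a perfect square in Q, so x^2 + 91 has no rational root and is therefore irreducible over Q (a degree-2 polynomial over a field is irreducible iff it has no root). Hence m_α(x) = x^2 + 91.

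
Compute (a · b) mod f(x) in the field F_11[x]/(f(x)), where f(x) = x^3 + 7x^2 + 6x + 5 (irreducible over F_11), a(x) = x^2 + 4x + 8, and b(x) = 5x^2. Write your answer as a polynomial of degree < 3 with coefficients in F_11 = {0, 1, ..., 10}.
a · b ≡ 5x^2 + 10x + 9 (mod f(x))

Multiply in F_11[x]: a(x)·b(x) = (x^2 + 4x + 8)·(5x^2) = 5x^4 + 9x^3 + 7x^2. This has degree ≥ 3, so divide by f(x) over F_11: 5x^4 + 9x^3 + 7x^2 = (5x + 7)·(x^3 + 7x^2 + 6x + 5) + (5x^2 + 10x + 9). Hence a·b ≡ 5x^2 + 10x + 9 (mod f). (F_11[x]/(f) is a field with 11^3 = 1331 elements since f is irreducible of degree 3.)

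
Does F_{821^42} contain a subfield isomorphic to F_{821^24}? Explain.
No: F_{821^24} is not a subfield of F_{821^42}

F_{p^m} embeds in F_{p^n} iff m | n. Here 24 ∤ 42 (since 42 = 1·24 + 18 with remainder 18 ≠ 0), so F_{821^24} is not a subfield of F_{821^42}. Equivalently: if it were, the tower law would give 24 = [F_{821^24}:F_821] dividing [F_{821^42}:F_821] = 42, contradiction.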